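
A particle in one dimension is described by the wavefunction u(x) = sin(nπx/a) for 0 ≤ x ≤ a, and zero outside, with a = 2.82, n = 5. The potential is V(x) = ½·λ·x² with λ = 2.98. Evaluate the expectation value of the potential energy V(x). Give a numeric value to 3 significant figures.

3.93

⟨V⟩ = ∫ V(x)·|u|² dx / ∫|u|² dx.
With sin²θ = (1 − cos2θ)/2 on 0 ≤ x ≤ a: ∫sin²(nπx/a) dx = a/2, ∫x·sin²(nπx/a) dx = a²/4, ∫x²·sin²(nπx/a) dx = a³·(1/6 − 1/(4n²π²)); higher powers xᵏ the same way, integrating xᵏ·cos(2nπx/a) by parts.
State is unnormalized: ∫|u|² dx = 1.4100, and ∫u*·V(x)·u dx = 5.5352, so ⟨V⟩ = 5.5352 / 1.4100.
⟨V⟩ = 3.9257.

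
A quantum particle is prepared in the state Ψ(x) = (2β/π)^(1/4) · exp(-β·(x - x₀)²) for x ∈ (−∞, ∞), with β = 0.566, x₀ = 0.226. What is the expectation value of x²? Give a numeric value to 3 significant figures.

0.493

⟨x²⟩ = ∫ x²·|Ψ|² dx (integrals over the domain).
Gaussian moments (u = x − x₀): ∫u^(2j)·e^(−2βu²) du = (2j−1)!!/(4β)^j · √(π/(2β)), odd powers integrate to 0; here √(π/(2β)) = 1.6659.
⟨x²⟩ = 0.49277.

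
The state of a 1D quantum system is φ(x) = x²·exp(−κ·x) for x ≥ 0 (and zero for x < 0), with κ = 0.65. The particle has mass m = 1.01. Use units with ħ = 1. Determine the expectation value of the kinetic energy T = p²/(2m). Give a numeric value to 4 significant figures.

T = −(ħ²/2m) d²/dx², so ⟨T⟩ = −(ħ²/2m) ∫ φ*·φ'' dx / ∫|φ|² dx; with m = 1.01.
Differentiate x²·exp(−κ·x) with the product rule; every integrand then reduces to terms xʲ·e^(−2κx) on [0, ∞), with ∫₀^∞ xʲ·e^(−2κx) dx = j!/(2κ)^(j+1).
State is unnormalized: ∫|φ|² dx = 6.4639, and ∫φ*·(−ħ²/2m · φ'') dx = 0.45066, so ⟨T⟩ = 0.45066 / 6.4639.
⟨T⟩ = 0.069719.

0.06972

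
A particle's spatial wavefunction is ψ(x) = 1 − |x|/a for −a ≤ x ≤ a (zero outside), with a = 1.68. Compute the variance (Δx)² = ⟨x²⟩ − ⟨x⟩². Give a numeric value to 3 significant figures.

0.282

Compute ⟨x⟩ and ⟨x²⟩ separately, then (Δx)² = ⟨x²⟩ − ⟨x⟩².
ψ is even, so ∫ over [−a, a] = 2∫₀ᵃ with ψ = 1 − x/a there: ∫₀ᵃ (1 − x/a)² dx = a/3, ∫₀ᵃ x²(1 − x/a)² dx = a³/30, ∫₀ᵃ x⁴(1 − x/a)² dx = a⁵/105.
Normalization: ∫|ψ|² dx = 1.1200.
⟨x⟩ = 0.0000 and ⟨x²⟩ = 0.28224.
(Δx)² = 0.28224 − (0.0000)² = 0.28224.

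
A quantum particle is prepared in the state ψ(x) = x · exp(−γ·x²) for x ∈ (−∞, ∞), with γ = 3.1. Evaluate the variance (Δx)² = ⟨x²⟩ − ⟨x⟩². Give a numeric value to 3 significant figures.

0.242

Compute ⟨x⟩ and ⟨x²⟩ separately, then (Δx)² = ⟨x²⟩ − ⟨x⟩².
Expand each integrand as polynomial × e^(−2γx²) and use ∫x^(2j)·e^(−2γx²) dx = (2j−1)!!/(4γ)^j · √(π/(2γ)), odd powers → 0; here √(π/(2γ)) = 0.71183.
Normalization: ∫|ψ|² dx = 0.057406.
⟨x⟩ = 0.0000 and ⟨x²⟩ = 0.24194.
(Δx)² = 0.24194 − (0.0000)² = 0.24194.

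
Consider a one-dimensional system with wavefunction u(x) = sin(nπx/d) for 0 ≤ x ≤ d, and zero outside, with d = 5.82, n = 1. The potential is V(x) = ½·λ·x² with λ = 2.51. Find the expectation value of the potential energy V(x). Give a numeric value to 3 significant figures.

12.0

⟨V⟩ = ∫ V(x)·|u|² dx / ∫|u|² dx.
With sin²θ = (1 − cos2θ)/2 on 0 ≤ x ≤ d: ∫sin²(nπx/d) dx = d/2, ∫x·sin²(nπx/d) dx = d²/4, ∫x²·sin²(nπx/d) dx = d³·(1/6 − 1/(4n²π²)); higher powers xᵏ the same way, integrating xᵏ·cos(2nπx/d) by parts.
State is unnormalized: ∫|u|² dx = 2.9100, and ∫u*·V(x)·u dx = 34.968, so ⟨V⟩ = 34.968 / 2.9100.
⟨V⟩ = 12.016.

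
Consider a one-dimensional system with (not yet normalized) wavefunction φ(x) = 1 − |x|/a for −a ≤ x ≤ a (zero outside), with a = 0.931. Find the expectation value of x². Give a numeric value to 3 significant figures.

0.0867

⟨x²⟩ = ∫ x²·|φ|² dx / ∫|φ|² dx (integrals over the domain).
φ is even, so ∫ over [−a, a] = 2∫₀ᵃ with φ = 1 − x/a there: ∫₀ᵃ (1 − x/a)² dx = a/3, ∫₀ᵃ x²(1 − x/a)² dx = a³/30, ∫₀ᵃ x⁴(1 − x/a)² dx = a⁵/105.
State is unnormalized: ∫|φ|² dx = 0.62067, and ∫φ*·x²·φ dx = 0.053797, so ⟨x²⟩ = 0.053797 / 0.62067.
⟨x²⟩ = 0.086676.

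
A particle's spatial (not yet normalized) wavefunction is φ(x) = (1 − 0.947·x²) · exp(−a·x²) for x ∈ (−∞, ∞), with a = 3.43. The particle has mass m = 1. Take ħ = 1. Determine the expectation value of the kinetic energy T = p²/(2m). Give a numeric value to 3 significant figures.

2.29

T = −(ħ²/2m) d²/dx², so ⟨T⟩ = −(ħ²/2m) ∫ φ*·φ'' dx / ∫|φ|² dx; with m = 1.
Expand each integrand as polynomial × e^(−2ax²) and use ∫x^(2j)·e^(−2ax²) dx = (2j−1)!!/(4a)^j · √(π/(2a)), odd powers → 0; here √(π/(2a)) = 0.67673. Differentiate with the product rule, d/dx e^(−ax²) = −2ax·e^(−ax²).
State is unnormalized: ∫|φ|² dx = 0.59298, and ∫φ*·(−ħ²/2m · φ'') dx = 1.3595, so ⟨T⟩ = 1.3595 / 0.59298.
⟨T⟩ = 2.2927.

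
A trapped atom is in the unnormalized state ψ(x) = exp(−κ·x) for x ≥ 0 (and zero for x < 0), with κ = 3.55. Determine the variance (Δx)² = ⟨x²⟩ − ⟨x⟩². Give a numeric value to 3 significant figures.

0.0198

Compute ⟨x⟩ and ⟨x²⟩ separately, then (Δx)² = ⟨x²⟩ − ⟨x⟩².
Every integrand reduces to terms xʲ·e^(−2κx) on [0, ∞); use ∫₀^∞ xʲ·e^(−2κx) dx = j!/(2κ)^(j+1).
Normalization: ∫|ψ|² dx = 0.14085.
⟨x⟩ = 0.14085 and ⟨x²⟩ = 0.039675.
(Δx)² = 0.039675 − (0.14085)² = 0.019837.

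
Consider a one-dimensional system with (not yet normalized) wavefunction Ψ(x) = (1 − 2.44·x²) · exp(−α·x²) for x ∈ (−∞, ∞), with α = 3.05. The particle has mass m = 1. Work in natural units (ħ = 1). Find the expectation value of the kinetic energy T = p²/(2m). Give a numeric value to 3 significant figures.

3.56

T = −(ħ²/2m) d²/dx², so ⟨T⟩ = −(ħ²/2m) ∫ Ψ*·Ψ'' dx / ∫|Ψ|² dx; with m = 1.
Expand each integrand as polynomial × e^(−2αx²) and use ∫x^(2j)·e^(−2αx²) dx = (2j−1)!!/(4α)^j · √(π/(2α)), odd powers → 0; here √(π/(2α)) = 0.71765. Differentiate with the product rule, d/dx e^(−αx²) = −2αx·e^(−αx²).
State is unnormalized: ∫|Ψ|² dx = 0.51670, and ∫Ψ*·(−ħ²/2m · Ψ'') dx = 1.8386, so ⟨T⟩ = 1.8386 / 0.51670.
⟨T⟩ = 3.5583.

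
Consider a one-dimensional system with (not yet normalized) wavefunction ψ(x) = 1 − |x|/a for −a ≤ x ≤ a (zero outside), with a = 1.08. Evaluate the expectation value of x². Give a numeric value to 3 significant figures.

0.117

⟨x²⟩ = ∫ x²·|ψ|² dx / ∫|ψ|² dx (integrals over the domain).
ψ is even, so ∫ over [−a, a] = 2∫₀ᵃ with ψ = 1 − x/a there: ∫₀ᵃ (1 − x/a)² dx = a/3, ∫₀ᵃ x²(1 − x/a)² dx = a³/30, ∫₀ᵃ x⁴(1 − x/a)² dx = a⁵/105.
State is unnormalized: ∫|ψ|² dx = 0.72000, and ∫ψ*·x²·ψ dx = 0.083981, so ⟨x²⟩ = 0.083981 / 0.72000.
⟨x²⟩ = 0.11664.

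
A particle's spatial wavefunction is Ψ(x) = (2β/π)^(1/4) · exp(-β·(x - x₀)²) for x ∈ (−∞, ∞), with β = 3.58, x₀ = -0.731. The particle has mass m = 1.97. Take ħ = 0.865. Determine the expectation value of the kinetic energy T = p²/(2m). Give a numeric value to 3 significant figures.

0.680

T = −(ħ²/2m) d²/dx², so ⟨T⟩ = −(ħ²/2m) ∫ Ψ*·Ψ'' dx; with m = 1.97.
Gaussian moments (u = x − x₀): ∫u^(2j)·e^(−2βu²) du = (2j−1)!!/(4β)^j · √(π/(2β)), odd powers integrate to 0; here √(π/(2β)) = 0.66240. Derivatives: d/dx e^(−βu²) = −2βu·e^(−βu²), d²/dx² e^(−βu²) = (4β²u² − 2β)·e^(−βu²).
⟨T⟩ = 0.67986.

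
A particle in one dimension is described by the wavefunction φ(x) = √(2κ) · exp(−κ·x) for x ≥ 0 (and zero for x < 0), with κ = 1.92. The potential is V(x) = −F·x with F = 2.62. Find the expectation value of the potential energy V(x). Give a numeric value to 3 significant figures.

-0.682

⟨V⟩ = ∫ V(x)·|φ|² dx.
Every integrand reduces to terms xʲ·e^(−2κx) on [0, ∞); use ∫₀^∞ xʲ·e^(−2κx) dx = j!/(2κ)^(j+1).
⟨V⟩ = -0.68229.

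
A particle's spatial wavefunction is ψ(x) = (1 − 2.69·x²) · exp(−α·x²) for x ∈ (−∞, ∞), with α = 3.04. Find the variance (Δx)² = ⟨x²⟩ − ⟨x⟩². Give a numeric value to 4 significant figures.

Compute ⟨x⟩ and ⟨x²⟩ separately, then (Δx)² = ⟨x²⟩ − ⟨x⟩².
Expand each integrand as polynomial × e^(−2αx²) and use ∫x^(2j)·e^(−2αx²) dx = (2j−1)!!/(4α)^j · √(π/(2α)), odd powers → 0; here √(π/(2α)) = 0.71882.
Normalization: ∫|ψ|² dx = 0.50632.
⟨x⟩ = 0.0000 and ⟨x²⟩ = 0.047489.
(Δx)² = 0.047489 − (0.0000)² = 0.047489.

0.04749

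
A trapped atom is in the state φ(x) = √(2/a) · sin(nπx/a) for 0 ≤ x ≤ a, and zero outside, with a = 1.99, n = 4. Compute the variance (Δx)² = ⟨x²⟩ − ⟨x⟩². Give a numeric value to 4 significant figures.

0.3175

Compute ⟨x⟩ and ⟨x²⟩ separately, then (Δx)² = ⟨x²⟩ − ⟨x⟩².
With sin²θ = (1 − cos2θ)/2 on 0 ≤ x ≤ a: ∫sin²(nπx/a) dx = a/2, ∫x·sin²(nπx/a) dx = a²/4, ∫x²·sin²(nπx/a) dx = a³·(1/6 − 1/(4n²π²)); higher powers xᵏ the same way, integrating xᵏ·cos(2nπx/a) by parts.
⟨x⟩ = 0.99500 and ⟨x²⟩ = 1.3075.
(Δx)² = 1.3075 − (0.99500)² = 0.31747.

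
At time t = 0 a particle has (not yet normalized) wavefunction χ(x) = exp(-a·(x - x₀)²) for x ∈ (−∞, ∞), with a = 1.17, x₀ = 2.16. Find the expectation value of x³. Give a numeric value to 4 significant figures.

11.46

⟨x³⟩ = ∫ x³·|χ|² dx / ∫|χ|² dx (integrals over the domain).
Gaussian moments (u = x − x₀): ∫u^(2j)·e^(−2au²) du = (2j−1)!!/(4a)^j · √(π/(2a)), odd powers integrate to 0; here √(π/(2a)) = 1.1587.
State is unnormalized: ∫|χ|² dx = 1.1587, and ∫χ*·x³·χ dx = 13.281, so ⟨x³⟩ = 13.281 / 1.1587.
⟨x³⟩ = 11.462.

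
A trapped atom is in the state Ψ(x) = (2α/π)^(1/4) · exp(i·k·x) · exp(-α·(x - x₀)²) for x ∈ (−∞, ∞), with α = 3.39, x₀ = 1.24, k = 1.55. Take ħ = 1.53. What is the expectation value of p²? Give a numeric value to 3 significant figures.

p² Ψ = −ħ² d²Ψ/dx²; ⟨p²⟩ = −ħ² ∫ Ψ*·Ψ'' dx.
Gaussian moments (u = x − x₀): ∫u^(2j)·e^(−2αu²) du = (2j−1)!!/(4α)^j · √(π/(2α)), odd powers integrate to 0; here √(π/(2α)) = 0.68071. Derivatives: Ψ′ = (ik − 2αu)·Ψ, Ψ″ = ((ik − 2αu)² − 2α)·Ψ; the odd-in-u pieces drop out.
⟨p²⟩ = 13.560.

13.6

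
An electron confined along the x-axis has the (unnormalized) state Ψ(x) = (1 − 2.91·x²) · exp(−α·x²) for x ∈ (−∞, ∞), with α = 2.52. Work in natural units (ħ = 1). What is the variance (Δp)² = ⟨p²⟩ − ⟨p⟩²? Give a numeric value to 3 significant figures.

Compute ⟨p⟩ and ⟨p²⟩ separately; (Δp)² = ⟨p²⟩ − ⟨p⟩².
Expand each integrand as polynomial × e^(−2αx²) and use ∫x^(2j)·e^(−2αx²) dx = (2j−1)!!/(4α)^j · √(π/(2α)), odd powers → 0; here √(π/(2α)) = 0.78951. Differentiate with the product rule, d/dx e^(−αx²) = −2αx·e^(−αx²).
Normalization: ∫|Ψ|² dx = 0.53106.
⟨p⟩ = 0.0000 and ⟨p²⟩ = 8.0951.
(Δp)² = 8.0951 − (0.0000)² = 8.0951.

8.10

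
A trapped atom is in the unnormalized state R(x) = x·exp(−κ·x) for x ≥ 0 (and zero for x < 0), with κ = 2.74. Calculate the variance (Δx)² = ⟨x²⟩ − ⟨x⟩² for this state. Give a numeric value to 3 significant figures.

Compute ⟨x⟩ and ⟨x²⟩ separately, then (Δx)² = ⟨x²⟩ − ⟨x⟩².
Every integrand reduces to terms xʲ·e^(−2κx) on [0, ∞); use ∫₀^∞ xʲ·e^(−2κx) dx = j!/(2κ)^(j+1).
Normalization: ∫|R|² dx = 0.012153.
⟨x⟩ = 0.54745 and ⟨x²⟩ = 0.39960.
(Δx)² = 0.39960 − (0.54745)² = 0.099899.

0.0999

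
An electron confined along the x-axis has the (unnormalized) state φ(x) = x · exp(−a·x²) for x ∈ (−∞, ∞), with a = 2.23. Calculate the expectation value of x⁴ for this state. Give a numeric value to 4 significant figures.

⟨x⁴⟩ = ∫ x⁴·|φ|² dx / ∫|φ|² dx (integrals over the domain).
Expand each integrand as polynomial × e^(−2ax²) and use ∫x^(2j)·e^(−2ax²) dx = (2j−1)!!/(4a)^j · √(π/(2a)), odd powers → 0; here √(π/(2a)) = 0.83928.
State is unnormalized: ∫|φ|² dx = 0.094090, and ∫φ*·x⁴·φ dx = 0.017738, so ⟨x⁴⟩ = 0.017738 / 0.094090.
⟨x⁴⟩ = 0.18852.

0.1885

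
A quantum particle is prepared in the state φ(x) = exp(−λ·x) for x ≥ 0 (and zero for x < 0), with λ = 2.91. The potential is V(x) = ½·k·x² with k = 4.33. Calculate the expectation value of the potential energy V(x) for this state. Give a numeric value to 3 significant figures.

0.128

⟨V⟩ = ∫ V(x)·|φ|² dx / ∫|φ|² dx.
Every integrand reduces to terms xʲ·e^(−2λx) on [0, ∞); use ∫₀^∞ xʲ·e^(−2λx) dx = j!/(2λ)^(j+1).
State is unnormalized: ∫|φ|² dx = 0.17182, and ∫φ*·V(x)·φ dx = 0.021964, so ⟨V⟩ = 0.021964 / 0.17182.
⟨V⟩ = 0.12783.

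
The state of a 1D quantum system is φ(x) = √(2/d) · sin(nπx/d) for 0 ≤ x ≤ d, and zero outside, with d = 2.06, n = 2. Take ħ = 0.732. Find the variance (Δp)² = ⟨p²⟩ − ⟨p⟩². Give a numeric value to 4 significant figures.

Compute ⟨p⟩ and ⟨p²⟩ separately; (Δp)² = ⟨p²⟩ − ⟨p⟩².
d/dx sin(nπx/d) = (nπ/d)·cos(nπx/d) and d²/dx² sin(nπx/d) = −(nπ/d)²·sin(nπx/d); on 0 ≤ x ≤ d, ∫sin²(nπx/d) dx = d/2 and ∫sin(nπx/d)·cos(nπx/d) dx = 0.
⟨p⟩ = 0.0000 and ⟨p²⟩ = 4.9848.
(Δp)² = 4.9848 − (0.0000)² = 4.9848.

4.985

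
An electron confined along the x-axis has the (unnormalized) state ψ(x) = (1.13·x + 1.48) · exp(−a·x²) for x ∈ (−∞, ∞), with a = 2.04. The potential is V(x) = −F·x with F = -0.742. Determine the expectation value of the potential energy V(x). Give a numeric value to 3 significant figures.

⟨V⟩ = ∫ V(x)·|ψ|² dx / ∫|ψ|² dx.
Expand each integrand as polynomial × e^(−2ax²) and use ∫x^(2j)·e^(−2ax²) dx = (2j−1)!!/(4a)^j · √(π/(2a)), odd powers → 0; here √(π/(2a)) = 0.87750.
State is unnormalized: ∫|ψ|² dx = 2.0594, and ∫ψ*·V(x)·ψ dx = 0.26689, so ⟨V⟩ = 0.26689 / 2.0594.
⟨V⟩ = 0.12960.

0.130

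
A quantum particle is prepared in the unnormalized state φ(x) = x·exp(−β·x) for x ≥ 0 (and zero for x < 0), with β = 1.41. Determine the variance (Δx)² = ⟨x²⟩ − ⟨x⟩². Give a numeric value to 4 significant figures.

0.3772

Compute ⟨x⟩ and ⟨x²⟩ separately, then (Δx)² = ⟨x²⟩ − ⟨x⟩².
Every integrand reduces to terms xʲ·e^(−2βx) on [0, ∞); use ∫₀^∞ xʲ·e^(−2βx) dx = j!/(2β)^(j+1).
Normalization: ∫|φ|² dx = 0.089183.
⟨x⟩ = 1.0638 and ⟨x²⟩ = 1.5090.
(Δx)² = 1.5090 − (1.0638)² = 0.37724.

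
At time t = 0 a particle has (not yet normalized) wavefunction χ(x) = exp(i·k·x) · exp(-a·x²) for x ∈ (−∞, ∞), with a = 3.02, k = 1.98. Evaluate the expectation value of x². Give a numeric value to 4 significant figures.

0.08278

⟨x²⟩ = ∫ x²·|χ|² dx / ∫|χ|² dx (integrals over the domain).
Gaussian moments: ∫x^(2j)·e^(−2ax²) dx = (2j−1)!!/(4a)^j · √(π/(2a)), odd powers integrate to 0; here √(π/(2a)) = 0.72120.
State is unnormalized: ∫|χ|² dx = 0.72120, and ∫χ*·x²·χ dx = 0.059702, so ⟨x²⟩ = 0.059702 / 0.72120.
⟨x²⟩ = 0.082781.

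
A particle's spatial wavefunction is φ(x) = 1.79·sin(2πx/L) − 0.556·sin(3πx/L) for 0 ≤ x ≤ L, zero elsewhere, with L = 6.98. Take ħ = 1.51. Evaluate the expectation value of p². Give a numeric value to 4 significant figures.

2.051

p² φ = −ħ² d²φ/dx²; ⟨p²⟩ = −ħ² ∫ φ*·φ'' dx / ∫|φ|² dx.
d²/dx² sin(jπx/L) = −(jπ/L)²·sin(jπx/L); on 0 ≤ x ≤ L, ∫sin²(jπx/L) dx = L/2 and ∫sin(jπx/L)·sin(lπx/L) dx = 0 for j ≠ l, so only diagonal terms survive in ∫|φ|² and ∫φ·φ″; ∫φ·φ′ dx = [φ²/2] between the walls = 0.
State is unnormalized: ∫|φ|² dx = 12.261, and ∫φ*·(−ħ² φ'') dx = 25.145, so ⟨p²⟩ = 25.145 / 12.261.
⟨p²⟩ = 2.0508.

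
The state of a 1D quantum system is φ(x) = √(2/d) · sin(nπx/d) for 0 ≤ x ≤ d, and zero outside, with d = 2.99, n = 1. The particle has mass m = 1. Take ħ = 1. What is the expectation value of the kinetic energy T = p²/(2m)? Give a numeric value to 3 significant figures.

0.552

T = −(ħ²/2m) d²/dx², so ⟨T⟩ = −(ħ²/2m) ∫ φ*·φ'' dx; with m = 1.
d/dx sin(nπx/d) = (nπ/d)·cos(nπx/d) and d²/dx² sin(nπx/d) = −(nπ/d)²·sin(nπx/d); on 0 ≤ x ≤ d, ∫sin²(nπx/d) dx = d/2 and ∫sin(nπx/d)·cos(nπx/d) dx = 0.
⟨T⟩ = 0.55199.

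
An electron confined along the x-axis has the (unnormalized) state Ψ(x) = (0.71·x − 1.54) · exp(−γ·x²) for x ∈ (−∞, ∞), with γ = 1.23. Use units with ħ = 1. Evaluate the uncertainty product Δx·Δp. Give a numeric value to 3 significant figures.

Δx = √(⟨x²⟩−⟨x⟩²), Δp = √(⟨p²⟩−⟨p⟩²).
Expand each integrand as polynomial × e^(−2γx²) and use ∫x^(2j)·e^(−2γx²) dx = (2j−1)!!/(4γ)^j · √(π/(2γ)), odd powers → 0; here √(π/(2γ)) = 1.1301. Differentiate with the product rule, d/dx e^(−γx²) = −2γx·e^(−γx²).
Normalization: ∫|Ψ|² dx = 2.7959.
⟨x⟩ = -0.17965, ⟨x²⟩ = 0.22009 ⇒ Δx = 0.43337.
⟨p⟩ = 0.0000, ⟨p²⟩ = 1.3319 ⇒ Δp = 1.1541.
Δx·Δp = 0.50014.

0.500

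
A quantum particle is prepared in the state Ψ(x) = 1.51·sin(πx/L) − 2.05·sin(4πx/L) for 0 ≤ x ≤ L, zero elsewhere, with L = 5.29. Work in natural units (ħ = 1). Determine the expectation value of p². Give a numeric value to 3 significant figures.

3.78

p² Ψ = −ħ² d²Ψ/dx²; ⟨p²⟩ = −ħ² ∫ Ψ*·Ψ'' dx / ∫|Ψ|² dx.
d²/dx² sin(jπx/L) = −(jπ/L)²·sin(jπx/L); on 0 ≤ x ≤ L, ∫sin²(jπx/L) dx = L/2 and ∫sin(jπx/L)·sin(lπx/L) dx = 0 for j ≠ l, so only diagonal terms survive in ∫|Ψ|² and ∫Ψ·Ψ″; ∫Ψ·Ψ′ dx = [Ψ²/2] between the walls = 0.
State is unnormalized: ∫|Ψ|² dx = 17.146, and ∫Ψ*·(−ħ² Ψ'') dx = 64.852, so ⟨p²⟩ = 64.852 / 17.146.
⟨p²⟩ = 3.7822.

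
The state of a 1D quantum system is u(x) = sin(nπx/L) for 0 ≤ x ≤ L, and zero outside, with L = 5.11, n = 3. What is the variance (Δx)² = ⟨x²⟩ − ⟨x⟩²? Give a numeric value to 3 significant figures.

Compute ⟨x⟩ and ⟨x²⟩ separately, then (Δx)² = ⟨x²⟩ − ⟨x⟩².
With sin²θ = (1 − cos2θ)/2 on 0 ≤ x ≤ L: ∫sin²(nπx/L) dx = L/2, ∫x·sin²(nπx/L) dx = L²/4, ∫x²·sin²(nπx/L) dx = L³·(1/6 − 1/(4n²π²)); higher powers xᵏ the same way, integrating xᵏ·cos(2nπx/L) by parts.
Normalization: ∫|u|² dx = 2.5550.
⟨x⟩ = 2.5550 and ⟨x²⟩ = 8.5570.
(Δx)² = 8.5570 − (2.5550)² = 2.0290.

2.03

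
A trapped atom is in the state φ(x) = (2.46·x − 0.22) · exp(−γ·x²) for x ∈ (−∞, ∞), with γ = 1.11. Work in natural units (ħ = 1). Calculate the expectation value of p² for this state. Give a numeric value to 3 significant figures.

p² φ = −ħ² d²φ/dx²; ⟨p²⟩ = −ħ² ∫ φ*·φ'' dx / ∫|φ|² dx.
Expand each integrand as polynomial × e^(−2γx²) and use ∫x^(2j)·e^(−2γx²) dx = (2j−1)!!/(4γ)^j · √(π/(2γ)), odd powers → 0; here √(π/(2γ)) = 1.1896. Differentiate with the product rule, d/dx e^(−γx²) = −2γx·e^(−γx²).
State is unnormalized: ∫|φ|² dx = 1.6790, and ∫φ*·(−ħ² φ'') dx = 5.4631, so ⟨p²⟩ = 5.4631 / 1.6790.
⟨p²⟩ = 3.2539.

3.25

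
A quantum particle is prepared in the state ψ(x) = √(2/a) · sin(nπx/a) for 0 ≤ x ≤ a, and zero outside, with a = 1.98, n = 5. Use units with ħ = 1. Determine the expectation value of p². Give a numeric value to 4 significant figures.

62.94

p² ψ = −ħ² d²ψ/dx²; ⟨p²⟩ = −ħ² ∫ ψ*·ψ'' dx.
d/dx sin(nπx/a) = (nπ/a)·cos(nπx/a) and d²/dx² sin(nπx/a) = −(nπ/a)²·sin(nπx/a); on 0 ≤ x ≤ a, ∫sin²(nπx/a) dx = a/2 and ∫sin(nπx/a)·cos(nπx/a) dx = 0.
⟨p²⟩ = 62.937.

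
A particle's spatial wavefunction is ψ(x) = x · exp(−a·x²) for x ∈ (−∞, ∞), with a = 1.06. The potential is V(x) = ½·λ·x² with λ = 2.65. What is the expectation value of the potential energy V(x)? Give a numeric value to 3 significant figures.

⟨V⟩ = ∫ V(x)·|ψ|² dx / ∫|ψ|² dx.
Expand each integrand as polynomial × e^(−2ax²) and use ∫x^(2j)·e^(−2ax²) dx = (2j−1)!!/(4a)^j · √(π/(2a)), odd powers → 0; here √(π/(2a)) = 1.2173.
State is unnormalized: ∫|ψ|² dx = 0.28711, and ∫ψ*·V(x)·ψ dx = 0.26916, so ⟨V⟩ = 0.26916 / 0.28711.
⟨V⟩ = 0.93750.

0.938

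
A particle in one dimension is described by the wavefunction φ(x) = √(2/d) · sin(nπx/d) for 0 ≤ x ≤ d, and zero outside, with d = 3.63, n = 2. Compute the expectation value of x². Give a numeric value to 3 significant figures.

4.23

⟨x²⟩ = ∫ x²·|φ|² dx (integrals over the domain).
With sin²θ = (1 − cos2θ)/2 on 0 ≤ x ≤ d: ∫sin²(nπx/d) dx = d/2, ∫x·sin²(nπx/d) dx = d²/4, ∫x²·sin²(nπx/d) dx = d³·(1/6 − 1/(4n²π²)); higher powers xᵏ the same way, integrating xᵏ·cos(2nπx/d) by parts.
⟨x²⟩ = 4.2254.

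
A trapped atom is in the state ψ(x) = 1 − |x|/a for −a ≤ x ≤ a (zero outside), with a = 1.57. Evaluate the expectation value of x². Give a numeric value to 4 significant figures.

0.2465

⟨x²⟩ = ∫ x²·|ψ|² dx / ∫|ψ|² dx (integrals over the domain).
ψ is even, so ∫ over [−a, a] = 2∫₀ᵃ with ψ = 1 − x/a there: ∫₀ᵃ (1 − x/a)² dx = a/3, ∫₀ᵃ x²(1 − x/a)² dx = a³/30, ∫₀ᵃ x⁴(1 − x/a)² dx = a⁵/105.
State is unnormalized: ∫|ψ|² dx = 1.0467, and ∫ψ*·x²·ψ dx = 0.25799, so ⟨x²⟩ = 0.25799 / 1.0467.
⟨x²⟩ = 0.24649.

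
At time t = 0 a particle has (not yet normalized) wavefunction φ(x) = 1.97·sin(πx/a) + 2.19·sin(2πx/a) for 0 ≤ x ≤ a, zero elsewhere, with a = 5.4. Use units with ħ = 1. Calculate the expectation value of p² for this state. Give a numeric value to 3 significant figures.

0.900

p² φ = −ħ² d²φ/dx²; ⟨p²⟩ = −ħ² ∫ φ*·φ'' dx / ∫|φ|² dx.
d²/dx² sin(jπx/a) = −(jπ/a)²·sin(jπx/a); on 0 ≤ x ≤ a, ∫sin²(jπx/a) dx = a/2 and ∫sin(jπx/a)·sin(lπx/a) dx = 0 for j ≠ l, so only diagonal terms survive in ∫|φ|² and ∫φ·φ″; ∫φ·φ′ dx = [φ²/2] between the walls = 0.
State is unnormalized: ∫|φ|² dx = 23.428, and ∫φ*·(−ħ² φ'') dx = 21.078, so ⟨p²⟩ = 21.078 / 23.428.
⟨p²⟩ = 0.89971.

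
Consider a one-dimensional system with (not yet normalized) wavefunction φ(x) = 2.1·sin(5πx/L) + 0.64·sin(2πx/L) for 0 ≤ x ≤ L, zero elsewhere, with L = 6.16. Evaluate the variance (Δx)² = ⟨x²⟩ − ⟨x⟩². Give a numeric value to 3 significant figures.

3.05

Compute ⟨x⟩ and ⟨x²⟩ separately, then (Δx)² = ⟨x²⟩ − ⟨x⟩².
On 0 ≤ x ≤ L (j ≠ l): ∫sin²(jπx/L) dx = L/2, ∫sin(jπx/L)·sin(lπx/L) dx = 0; diagonal moments ∫x·sin²(jπx/L) dx = L²/4, ∫x²·sin²(jπx/L) dx = L³·(1/6 − 1/(4j²π²)); cross terms ∫x·sin(jπx/L)·sin(lπx/L) dx = 0 for j + l even and −4jlL²/(π²(j² − l²)²) for j + l odd, ∫x²·sin(jπx/L)·sin(lπx/L) dx = (−1)^(j+l)·4jlL³/(π²(j² − l²)²); higher powers the same way via product-to-sum and parts.
Normalization: ∫|φ|² dx = 14.844.
⟨x⟩ = 3.0169 and ⟨x²⟩ = 12.148.
(Δx)² = 12.148 − (3.0169)² = 3.0469.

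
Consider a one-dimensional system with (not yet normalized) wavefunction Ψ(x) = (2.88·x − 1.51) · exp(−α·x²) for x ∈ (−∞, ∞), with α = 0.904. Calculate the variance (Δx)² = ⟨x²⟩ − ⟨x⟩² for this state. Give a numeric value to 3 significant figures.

Compute ⟨x⟩ and ⟨x²⟩ separately, then (Δx)² = ⟨x²⟩ − ⟨x⟩².
Expand each integrand as polynomial × e^(−2αx²) and use ∫x^(2j)·e^(−2αx²) dx = (2j−1)!!/(4α)^j · √(π/(2α)), odd powers → 0; here √(π/(2α)) = 1.3182.
Normalization: ∫|Ψ|² dx = 6.0292.
⟨x⟩ = -0.52588 and ⟨x²⟩ = 0.55393.
(Δx)² = 0.55393 − (-0.52588)² = 0.27738.

0.277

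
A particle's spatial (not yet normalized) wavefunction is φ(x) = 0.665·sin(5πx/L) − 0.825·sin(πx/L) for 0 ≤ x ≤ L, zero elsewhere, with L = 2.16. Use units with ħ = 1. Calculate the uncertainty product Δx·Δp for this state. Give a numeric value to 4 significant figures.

2.153

Δx = √(⟨x²⟩−⟨x⟩²), Δp = √(⟨p²⟩−⟨p⟩²).
On 0 ≤ x ≤ L (j ≠ l): ∫sin²(jπx/L) dx = L/2, ∫sin(jπx/L)·sin(lπx/L) dx = 0; diagonal moments ∫x·sin²(jπx/L) dx = L²/4, ∫x²·sin²(jπx/L) dx = L³·(1/6 − 1/(4j²π²)); cross terms ∫x·sin(jπx/L)·sin(lπx/L) dx = 0 for j + l even and −4jlL²/(π²(j² − l²)²) for j + l odd, ∫x²·sin(jπx/L)·sin(lπx/L) dx = (−1)^(j+l)·4jlL³/(π²(j² − l²)²); higher powers the same way via product-to-sum and parts. d²/dx² sin(jπx/L) = −(jπ/L)²·sin(jπx/L); on 0 ≤ x ≤ L, ∫sin²(jπx/L) dx = L/2 and ∫sin(jπx/L)·sin(lπx/L) dx = 0 for j ≠ l, so only diagonal terms survive in ∫|φ|² and ∫φ·φ″; ∫φ·φ′ dx = [φ²/2] between the walls = 0.
Normalization: ∫|φ|² dx = 1.2127.
⟨x⟩ = 1.0800, ⟨x²⟩ = 1.3761 ⇒ Δx = 0.45796.
⟨p⟩ = 0.0000, ⟨p²⟩ = 22.111 ⇒ Δp = 4.7022.
Δx·Δp = 2.1534.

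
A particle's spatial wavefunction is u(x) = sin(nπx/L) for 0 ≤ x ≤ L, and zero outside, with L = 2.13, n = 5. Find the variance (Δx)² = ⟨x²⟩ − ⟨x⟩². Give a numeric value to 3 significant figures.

0.369

Compute ⟨x⟩ and ⟨x²⟩ separately, then (Δx)² = ⟨x²⟩ − ⟨x⟩².
With sin²θ = (1 − cos2θ)/2 on 0 ≤ x ≤ L: ∫sin²(nπx/L) dx = L/2, ∫x·sin²(nπx/L) dx = L²/4, ∫x²·sin²(nπx/L) dx = L³·(1/6 − 1/(4n²π²)); higher powers xᵏ the same way, integrating xᵏ·cos(2nπx/L) by parts.
Normalization: ∫|u|² dx = 1.0650.
⟨x⟩ = 1.0650 and ⟨x²⟩ = 1.5031.
(Δx)² = 1.5031 − (1.0650)² = 0.36888.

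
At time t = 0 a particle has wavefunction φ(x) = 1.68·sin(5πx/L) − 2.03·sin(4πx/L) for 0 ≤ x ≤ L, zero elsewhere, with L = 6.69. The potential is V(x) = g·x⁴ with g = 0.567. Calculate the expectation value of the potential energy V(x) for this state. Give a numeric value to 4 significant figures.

⟨V⟩ = ∫ V(x)·|φ|² dx / ∫|φ|² dx.
On 0 ≤ x ≤ L (j ≠ l): ∫sin²(jπx/L) dx = L/2, ∫sin(jπx/L)·sin(lπx/L) dx = 0; diagonal moments ∫x·sin²(jπx/L) dx = L²/4, ∫x²·sin²(jπx/L) dx = L³·(1/6 − 1/(4j²π²)); cross terms ∫x·sin(jπx/L)·sin(lπx/L) dx = 0 for j + l even and −4jlL²/(π²(j² − l²)²) for j + l odd, ∫x²·sin(jπx/L)·sin(lπx/L) dx = (−1)^(j+l)·4jlL³/(π²(j² − l²)²); higher powers the same way via product-to-sum and parts.
State is unnormalized: ∫|φ|² dx = 23.225, and ∫φ*·V(x)·φ dx = 9123.2, so ⟨V⟩ = 9123.2 / 23.225.
⟨V⟩ = 392.81.

392.8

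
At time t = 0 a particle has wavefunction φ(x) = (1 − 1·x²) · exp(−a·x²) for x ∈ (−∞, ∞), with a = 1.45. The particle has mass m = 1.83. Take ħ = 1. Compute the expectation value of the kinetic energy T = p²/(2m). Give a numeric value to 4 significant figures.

T = −(ħ²/2m) d²/dx², so ⟨T⟩ = −(ħ²/2m) ∫ φ*·φ'' dx / ∫|φ|² dx; with m = 1.83.
Expand each integrand as polynomial × e^(−2ax²) and use ∫x^(2j)·e^(−2ax²) dx = (2j−1)!!/(4a)^j · √(π/(2a)), odd powers → 0; here √(π/(2a)) = 1.0408. Differentiate with the product rule, d/dx e^(−ax²) = −2ax·e^(−ax²).
State is unnormalized: ∫|φ|² dx = 0.77474, and ∫φ*·(−ħ²/2m · φ'') dx = 0.64034, so ⟨T⟩ = 0.64034 / 0.77474.
⟨T⟩ = 0.82652.

0.8265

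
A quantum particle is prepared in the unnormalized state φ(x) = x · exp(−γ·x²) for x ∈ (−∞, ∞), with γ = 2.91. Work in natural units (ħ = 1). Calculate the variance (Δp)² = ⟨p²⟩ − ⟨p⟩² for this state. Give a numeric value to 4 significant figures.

Compute ⟨p⟩ and ⟨p²⟩ separately; (Δp)² = ⟨p²⟩ − ⟨p⟩².
Expand each integrand as polynomial × e^(−2γx²) and use ∫x^(2j)·e^(−2γx²) dx = (2j−1)!!/(4γ)^j · √(π/(2γ)), odd powers → 0; here √(π/(2γ)) = 0.73471. Differentiate with the product rule, d/dx e^(−γx²) = −2γx·e^(−γx²).
Normalization: ∫|φ|² dx = 0.063119.
⟨p⟩ = 0.0000 and ⟨p²⟩ = 8.7300.
(Δp)² = 8.7300 − (0.0000)² = 8.7300.

8.730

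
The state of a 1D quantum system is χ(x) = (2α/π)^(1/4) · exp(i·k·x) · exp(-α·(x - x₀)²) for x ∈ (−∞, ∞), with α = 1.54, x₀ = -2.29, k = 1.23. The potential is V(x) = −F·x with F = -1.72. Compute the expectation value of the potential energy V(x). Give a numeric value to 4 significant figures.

⟨V⟩ = ∫ V(x)·|χ|² dx.
Gaussian moments (u = x − x₀): ∫u^(2j)·e^(−2αu²) du = (2j−1)!!/(4α)^j · √(π/(2α)), odd powers integrate to 0; here √(π/(2α)) = 1.0099.
⟨V⟩ = -3.9388.

-3.939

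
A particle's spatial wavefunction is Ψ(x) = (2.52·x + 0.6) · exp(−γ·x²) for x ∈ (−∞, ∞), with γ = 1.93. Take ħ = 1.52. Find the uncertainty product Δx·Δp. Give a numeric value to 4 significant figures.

Δx = √(⟨x²⟩−⟨x⟩²), Δp = √(⟨p²⟩−⟨p⟩²).
Expand each integrand as polynomial × e^(−2γx²) and use ∫x^(2j)·e^(−2γx²) dx = (2j−1)!!/(4γ)^j · √(π/(2γ)), odd powers → 0; here √(π/(2γ)) = 0.90216. Differentiate with the product rule, d/dx e^(−γx²) = −2γx·e^(−γx²).
Normalization: ∫|Ψ|² dx = 1.0669.
⟨x⟩ = 0.33123, ⟨x²⟩ = 0.30974 ⇒ Δx = 0.44724.
⟨p⟩ = 0.0000, ⟨p²⟩ = 10.662 ⇒ Δp = 3.2653.
Δx·Δp = 1.4604.

1.460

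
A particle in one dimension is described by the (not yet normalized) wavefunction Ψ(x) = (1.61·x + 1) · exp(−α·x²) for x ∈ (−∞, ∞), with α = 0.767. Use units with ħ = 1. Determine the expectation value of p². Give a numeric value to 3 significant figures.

p² Ψ = −ħ² d²Ψ/dx²; ⟨p²⟩ = −ħ² ∫ Ψ*·Ψ'' dx / ∫|Ψ|² dx.
Expand each integrand as polynomial × e^(−2αx²) and use ∫x^(2j)·e^(−2αx²) dx = (2j−1)!!/(4α)^j · √(π/(2α)), odd powers → 0; here √(π/(2α)) = 1.4311. Differentiate with the product rule, d/dx e^(−αx²) = −2αx·e^(−αx²).
State is unnormalized: ∫|Ψ|² dx = 2.6402, and ∫Ψ*·(−ħ² Ψ'') dx = 3.8798, so ⟨p²⟩ = 3.8798 / 2.6402.
⟨p²⟩ = 1.4695.

1.47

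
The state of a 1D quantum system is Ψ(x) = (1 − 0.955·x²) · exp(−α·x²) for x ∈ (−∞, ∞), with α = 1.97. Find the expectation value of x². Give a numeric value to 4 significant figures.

0.07807

⟨x²⟩ = ∫ x²·|Ψ|² dx / ∫|Ψ|² dx (integrals over the domain).
Expand each integrand as polynomial × e^(−2αx²) and use ∫x^(2j)·e^(−2αx²) dx = (2j−1)!!/(4α)^j · √(π/(2α)), odd powers → 0; here √(π/(2α)) = 0.89295.
State is unnormalized: ∫|Ψ|² dx = 0.71586, and ∫Ψ*·x²·Ψ dx = 0.055884, so ⟨x²⟩ = 0.055884 / 0.71586.
⟨x²⟩ = 0.078066.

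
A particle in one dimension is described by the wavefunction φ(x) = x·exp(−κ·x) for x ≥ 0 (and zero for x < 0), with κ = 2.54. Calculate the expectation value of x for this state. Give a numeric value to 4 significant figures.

⟨x⟩ = ∫ x·|φ|² dx / ∫|φ|² dx (integrals over the domain).
Every integrand reduces to terms xʲ·e^(−2κx) on [0, ∞); use ∫₀^∞ xʲ·e^(−2κx) dx = j!/(2κ)^(j+1).
State is unnormalized: ∫|φ|² dx = 0.015256, and ∫φ*·x·φ dx = 0.0090094, so ⟨x⟩ = 0.0090094 / 0.015256.
⟨x⟩ = 0.59055.

0.5906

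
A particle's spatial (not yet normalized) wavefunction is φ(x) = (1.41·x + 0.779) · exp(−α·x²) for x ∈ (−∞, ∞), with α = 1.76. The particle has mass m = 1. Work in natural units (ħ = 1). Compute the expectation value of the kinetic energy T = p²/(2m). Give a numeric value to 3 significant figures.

1.44

T = −(ħ²/2m) d²/dx², so ⟨T⟩ = −(ħ²/2m) ∫ φ*·φ'' dx / ∫|φ|² dx; with m = 1.
Expand each integrand as polynomial × e^(−2αx²) and use ∫x^(2j)·e^(−2αx²) dx = (2j−1)!!/(4α)^j · √(π/(2α)), odd powers → 0; here √(π/(2α)) = 0.94472. Differentiate with the product rule, d/dx e^(−αx²) = −2αx·e^(−αx²).
State is unnormalized: ∫|φ|² dx = 0.84009, and ∫φ*·(−ħ²/2m · φ'') dx = 1.2088, so ⟨T⟩ = 1.2088 / 0.84009.
⟨T⟩ = 1.4389.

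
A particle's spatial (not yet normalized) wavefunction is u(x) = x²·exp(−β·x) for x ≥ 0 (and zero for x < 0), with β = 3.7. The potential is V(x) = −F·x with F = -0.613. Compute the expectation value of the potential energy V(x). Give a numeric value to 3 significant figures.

0.414

⟨V⟩ = ∫ V(x)·|u|² dx / ∫|u|² dx.
Every integrand reduces to terms xʲ·e^(−2βx) on [0, ∞); use ∫₀^∞ xʲ·e^(−2βx) dx = j!/(2β)^(j+1).
State is unnormalized: ∫|u|² dx = 0.0010816, and ∫u*·V(x)·u dx = 0.00044797, so ⟨V⟩ = 0.00044797 / 0.0010816.
⟨V⟩ = 0.41419.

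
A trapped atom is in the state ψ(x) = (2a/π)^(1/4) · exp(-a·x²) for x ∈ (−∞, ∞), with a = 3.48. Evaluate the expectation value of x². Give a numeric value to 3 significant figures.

0.0718

⟨x²⟩ = ∫ x²·|ψ|² dx (integrals over the domain).
Gaussian moments: ∫x^(2j)·e^(−2ax²) dx = (2j−1)!!/(4a)^j · √(π/(2a)), odd powers integrate to 0; here √(π/(2a)) = 0.67185.
⟨x²⟩ = 0.071839.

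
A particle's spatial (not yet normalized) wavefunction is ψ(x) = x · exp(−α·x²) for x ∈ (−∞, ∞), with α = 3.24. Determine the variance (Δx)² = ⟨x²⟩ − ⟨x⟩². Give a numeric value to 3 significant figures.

Compute ⟨x⟩ and ⟨x²⟩ separately, then (Δx)² = ⟨x²⟩ − ⟨x⟩².
Expand each integrand as polynomial × e^(−2αx²) and use ∫x^(2j)·e^(−2αx²) dx = (2j−1)!!/(4α)^j · √(π/(2α)), odd powers → 0; here √(π/(2α)) = 0.69629.
Normalization: ∫|ψ|² dx = 0.053726.
⟨x⟩ = 0.0000 and ⟨x²⟩ = 0.23148.
(Δx)² = 0.23148 − (0.0000)² = 0.23148.

0.231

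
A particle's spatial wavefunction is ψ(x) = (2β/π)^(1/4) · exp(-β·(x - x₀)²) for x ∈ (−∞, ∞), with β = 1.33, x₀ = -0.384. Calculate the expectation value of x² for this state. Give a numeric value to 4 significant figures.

0.3354

⟨x²⟩ = ∫ x²·|ψ|² dx (integrals over the domain).
Gaussian moments (u = x − x₀): ∫u^(2j)·e^(−2βu²) du = (2j−1)!!/(4β)^j · √(π/(2β)), odd powers integrate to 0; here √(π/(2β)) = 1.0868.
⟨x²⟩ = 0.33543.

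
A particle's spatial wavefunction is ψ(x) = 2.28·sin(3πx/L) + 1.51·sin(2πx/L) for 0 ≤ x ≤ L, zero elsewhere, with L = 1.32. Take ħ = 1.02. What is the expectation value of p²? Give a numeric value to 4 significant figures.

44.06

p² ψ = −ħ² d²ψ/dx²; ⟨p²⟩ = −ħ² ∫ ψ*·ψ'' dx / ∫|ψ|² dx.
d²/dx² sin(jπx/L) = −(jπ/L)²·sin(jπx/L); on 0 ≤ x ≤ L, ∫sin²(jπx/L) dx = L/2 and ∫sin(jπx/L)·sin(lπx/L) dx = 0 for j ≠ l, so only diagonal terms survive in ∫|ψ|² and ∫ψ·ψ″; ∫ψ·ψ′ dx = [ψ²/2] between the walls = 0.
State is unnormalized: ∫|ψ|² dx = 4.9358, and ∫ψ*·(−ħ² ψ'') dx = 217.45, so ⟨p²⟩ = 217.45 / 4.9358.
⟨p²⟩ = 44.055.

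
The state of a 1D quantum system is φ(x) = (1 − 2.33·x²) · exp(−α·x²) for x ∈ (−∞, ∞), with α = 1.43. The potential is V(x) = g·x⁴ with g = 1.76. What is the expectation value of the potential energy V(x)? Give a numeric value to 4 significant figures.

⟨V⟩ = ∫ V(x)·|φ|² dx / ∫|φ|² dx.
Expand each integrand as polynomial × e^(−2αx²) and use ∫x^(2j)·e^(−2αx²) dx = (2j−1)!!/(4α)^j · √(π/(2α)), odd powers → 0; here √(π/(2α)) = 1.0481.
State is unnormalized: ∫|φ|² dx = 0.71594, and ∫φ*·V(x)·φ dx = 0.46242, so ⟨V⟩ = 0.46242 / 0.71594.
⟨V⟩ = 0.64590.

0.6459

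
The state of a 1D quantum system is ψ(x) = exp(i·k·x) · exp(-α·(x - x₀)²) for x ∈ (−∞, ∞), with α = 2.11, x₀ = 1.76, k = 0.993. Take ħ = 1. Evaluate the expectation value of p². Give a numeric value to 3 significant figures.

p² ψ = −ħ² d²ψ/dx²; ⟨p²⟩ = −ħ² ∫ ψ*·ψ'' dx / ∫|ψ|² dx.
Gaussian moments (u = x − x₀): ∫u^(2j)·e^(−2αu²) du = (2j−1)!!/(4α)^j · √(π/(2α)), odd powers integrate to 0; here √(π/(2α)) = 0.86282. Derivatives: ψ′ = (ik − 2αu)·ψ, ψ″ = ((ik − 2αu)² − 2α)·ψ; the odd-in-u pieces drop out.
State is unnormalized: ∫|ψ|² dx = 0.86282, and ∫ψ*·(−ħ² ψ'') dx = 2.6713, so ⟨p²⟩ = 2.6713 / 0.86282.
⟨p²⟩ = 3.0960.

3.10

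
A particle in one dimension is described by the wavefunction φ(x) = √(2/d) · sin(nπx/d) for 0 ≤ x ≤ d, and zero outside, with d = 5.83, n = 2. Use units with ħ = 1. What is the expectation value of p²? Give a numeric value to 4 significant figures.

1.162

p² φ = −ħ² d²φ/dx²; ⟨p²⟩ = −ħ² ∫ φ*·φ'' dx.
d/dx sin(nπx/d) = (nπ/d)·cos(nπx/d) and d²/dx² sin(nπx/d) = −(nπ/d)²·sin(nπx/d); on 0 ≤ x ≤ d, ∫sin²(nπx/d) dx = d/2 and ∫sin(nπx/d)·cos(nπx/d) dx = 0.
⟨p²⟩ = 1.1615.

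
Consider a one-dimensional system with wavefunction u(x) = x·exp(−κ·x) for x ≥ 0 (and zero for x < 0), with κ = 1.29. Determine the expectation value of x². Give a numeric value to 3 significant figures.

1.80

⟨x²⟩ = ∫ x²·|u|² dx / ∫|u|² dx (integrals over the domain).
Every integrand reduces to terms xʲ·e^(−2κx) on [0, ∞); use ∫₀^∞ xʲ·e^(−2κx) dx = j!/(2κ)^(j+1).
State is unnormalized: ∫|u|² dx = 0.11646, and ∫u*·x²·u dx = 0.20995, so ⟨x²⟩ = 0.20995 / 0.11646.
⟨x²⟩ = 1.8028.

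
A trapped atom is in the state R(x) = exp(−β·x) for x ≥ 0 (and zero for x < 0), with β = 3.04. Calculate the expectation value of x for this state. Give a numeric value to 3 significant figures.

⟨x⟩ = ∫ x·|R|² dx / ∫|R|² dx (integrals over the domain).
Every integrand reduces to terms xʲ·e^(−2βx) on [0, ∞); use ∫₀^∞ xʲ·e^(−2βx) dx = j!/(2β)^(j+1).
State is unnormalized: ∫|R|² dx = 0.16447, and ∫R*·x·R dx = 0.027052, so ⟨x⟩ = 0.027052 / 0.16447.
⟨x⟩ = 0.16447.

0.164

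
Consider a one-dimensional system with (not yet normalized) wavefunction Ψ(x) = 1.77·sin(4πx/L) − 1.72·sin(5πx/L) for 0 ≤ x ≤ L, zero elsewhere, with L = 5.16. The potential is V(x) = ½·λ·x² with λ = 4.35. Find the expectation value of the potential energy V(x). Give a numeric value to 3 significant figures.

30.7

⟨V⟩ = ∫ V(x)·|Ψ|² dx / ∫|Ψ|² dx.
On 0 ≤ x ≤ L (j ≠ l): ∫sin²(jπx/L) dx = L/2, ∫sin(jπx/L)·sin(lπx/L) dx = 0; diagonal moments ∫x·sin²(jπx/L) dx = L²/4, ∫x²·sin²(jπx/L) dx = L³·(1/6 − 1/(4j²π²)); cross terms ∫x·sin(jπx/L)·sin(lπx/L) dx = 0 for j + l even and −4jlL²/(π²(j² − l²)²) for j + l odd, ∫x²·sin(jπx/L)·sin(lπx/L) dx = (−1)^(j+l)·4jlL³/(π²(j² − l²)²); higher powers the same way via product-to-sum and parts.
State is unnormalized: ∫|Ψ|² dx = 15.716, and ∫Ψ*·V(x)·Ψ dx = 483.06, so ⟨V⟩ = 483.06 / 15.716.
⟨V⟩ = 30.738.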